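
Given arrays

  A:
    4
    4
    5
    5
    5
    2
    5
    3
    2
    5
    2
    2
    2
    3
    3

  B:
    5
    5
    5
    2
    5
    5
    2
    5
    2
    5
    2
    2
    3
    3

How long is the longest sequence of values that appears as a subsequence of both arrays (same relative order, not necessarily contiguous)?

12

Pick 5 (A #3, B #1) → 5 (A #4, B #2) → 5 (A #5, B #3) → 2 (A #6, B #4) → 5 (A #7, B #6) → 2 (A #9, B #7) → 5 (A #10, B #8) → 2 (A #11, B #9) → 2 (A #12, B #11) → 2 (A #13, B #12) → 3 (A #14, B #13) → 3 (A #15, B #14); all 12 values appear in both, in order. Since dp[15][14] = 12, nothing longer is possible.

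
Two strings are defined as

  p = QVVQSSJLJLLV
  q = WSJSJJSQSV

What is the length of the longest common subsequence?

5

Match S [5,2]; then S [6,4]; then J [7,5]; then J [9,6]; then V [12,10] — 5 characters in the same relative order in both. The LCS DP gives dp[12][10] = 5, so this is optimal.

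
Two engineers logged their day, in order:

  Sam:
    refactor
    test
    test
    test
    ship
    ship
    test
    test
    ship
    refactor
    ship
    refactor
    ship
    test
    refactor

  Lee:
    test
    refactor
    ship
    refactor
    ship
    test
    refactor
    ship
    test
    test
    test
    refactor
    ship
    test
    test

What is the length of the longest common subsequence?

9

Match refactor at Sam[1]=Lee[2]; then ship at Sam[5]=Lee[3]; then ship at Sam[6]=Lee[5]; then test at Sam[8]=Lee[6]; then refactor at Sam[10]=Lee[7]; then ship at Sam[11]=Lee[8]; then refactor at Sam[12]=Lee[12]; then ship at Sam[13]=Lee[13]; then test at Sam[14]=Lee[15] — 9 tasks in the same relative order in both, and the DP table's final entry dp[15][15] is also 9, so no common subsequence is longer.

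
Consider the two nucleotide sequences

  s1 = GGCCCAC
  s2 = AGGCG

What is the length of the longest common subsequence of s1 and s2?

Let dp[i][j] be the LCS length of the first i bases of s1 and the first j bases of s2. dp[i][j] = dp[i-1][j-1]+1 when the i-th and j-th bases match, else max(dp[i-1][j], dp[i][j-1]).
    ·  A  G  G  C  G
 ·  0  0  0  0  0  0
 G  0  0  1  1  1  1
 G  0  0  1  2  2  2
 C  0  0  1  2  3  3
 C  0  0  1  2  3  3
 C  0  0  1  2  3  3
 A  0  1  1  2  3  3
 C  0  1  1  2  3  3
dp[7][5] = 3. One LCS (by backtracking along matches): GGC.

3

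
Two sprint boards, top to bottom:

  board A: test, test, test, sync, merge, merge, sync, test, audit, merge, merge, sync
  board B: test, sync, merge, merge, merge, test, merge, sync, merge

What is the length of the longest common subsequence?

One common subsequence of length 7: test [3,1] → sync [4,2] → merge [5,4] → merge [6,5] → test [8,6] → merge [10,7] → merge [11,9], and the DP table's final entry dp[12][9] is also 7, so no common subsequence is longer.

7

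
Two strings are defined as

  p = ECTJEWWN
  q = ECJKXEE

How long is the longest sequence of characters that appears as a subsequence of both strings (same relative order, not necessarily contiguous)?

4

Let dp[i][j] be the LCS length of the first i characters of p and the first j characters of q. dp[i][j] = dp[i-1][j-1]+1 when the i-th and j-th characters match, else max(dp[i-1][j], dp[i][j-1]).
    ·  E  C  J  K  X  E  E
 ·  0  0  0  0  0  0  0  0
 E  0  1  1  1  1  1  1  1
 C  0  1  2  2  2  2  2  2
 T  0  1  2  2  2  2  2  2
 J  0  1  2  3  3  3  3  3
 E  0  1  2  3  3  3  4  4
 W  0  1  2  3  3  3  4  4
 W  0  1  2  3  3  3  4  4
 N  0  1  2  3  3  3  4  4
dp[8][7] = 4. One LCS (by backtracking along matches): ECJE.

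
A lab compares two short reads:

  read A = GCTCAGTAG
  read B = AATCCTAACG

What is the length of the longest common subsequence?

Match C at read A[2]=read B[5], then T at read A[3]=read B[6], then A at read A[5]=read B[7], then A at read A[8]=read B[8], then G at read A[9]=read B[10] — 5 bases in the same relative order in both. dp[9][10] = 5 confirms this is the maximum.

5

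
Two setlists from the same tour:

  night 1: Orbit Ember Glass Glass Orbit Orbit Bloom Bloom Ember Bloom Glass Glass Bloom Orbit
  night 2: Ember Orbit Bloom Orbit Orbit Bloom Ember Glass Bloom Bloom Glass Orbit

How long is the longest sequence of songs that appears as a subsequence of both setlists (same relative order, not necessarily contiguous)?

Match Orbit [1,2] → Orbit [5,4] → Orbit [6,5] → Bloom [7,6] → Bloom [8,9] → Bloom [10,10] → Glass [12,11] → Orbit [14,12] — 8 songs in the same relative order in both. The LCS DP gives dp[14][12] = 8, so this is optimal.

8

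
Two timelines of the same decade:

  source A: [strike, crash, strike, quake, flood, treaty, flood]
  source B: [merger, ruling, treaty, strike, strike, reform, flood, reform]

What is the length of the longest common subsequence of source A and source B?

Match strike (source A #1, source B #4), strike (source A #3, source B #5), flood (source A #5, source B #7) — 3 events in the same relative order in both. Since dp[7][8] = 3, nothing longer is possible.

3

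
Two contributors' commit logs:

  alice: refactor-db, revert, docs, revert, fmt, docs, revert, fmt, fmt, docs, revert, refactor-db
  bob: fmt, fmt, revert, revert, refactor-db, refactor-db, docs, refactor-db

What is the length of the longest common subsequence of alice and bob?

Match revert [2,3] → revert [4,4] → docs [10,7] → refactor-db [12,8] — 4 commits in the same relative order in both. dp[12][8] = 4 confirms this is the maximum.

4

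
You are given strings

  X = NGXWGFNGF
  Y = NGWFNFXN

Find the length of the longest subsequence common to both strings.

6

Match N [1,1], then G [2,2], then W [4,3], then F [6,4], then N [7,5], then F [9,6] — 6 characters in the same relative order in both, and the DP table's final entry dp[9][8] is also 6, so no common subsequence is longer.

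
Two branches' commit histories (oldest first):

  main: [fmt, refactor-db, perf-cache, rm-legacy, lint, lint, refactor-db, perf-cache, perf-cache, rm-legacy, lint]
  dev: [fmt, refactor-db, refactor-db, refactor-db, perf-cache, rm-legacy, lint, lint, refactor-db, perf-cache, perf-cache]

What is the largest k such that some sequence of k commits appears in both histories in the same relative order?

9

Taking fmt [1,1]; then refactor-db [2,4]; then perf-cache [3,5]; then rm-legacy [4,6]; then lint [5,7]; then lint [6,8]; then refactor-db [7,9]; then perf-cache [8,10]; then perf-cache [9,11] gives a common subsequence of length 9. dp[11][11] = 9 confirms this is the maximum.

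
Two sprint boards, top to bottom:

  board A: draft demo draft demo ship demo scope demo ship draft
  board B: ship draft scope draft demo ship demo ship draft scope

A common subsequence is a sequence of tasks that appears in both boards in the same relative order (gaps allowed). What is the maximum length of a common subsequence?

Pick draft at board A[1]=board B[2], then draft at board A[3]=board B[4], then demo at board A[4]=board B[5], then ship at board A[5]=board B[6], then demo at board A[8]=board B[7], then ship at board A[9]=board B[8], then draft at board A[10]=board B[9]; all 7 tasks appear in both, in order, and the DP table's final entry dp[10][10] is also 7, so no common subsequence is longer.

7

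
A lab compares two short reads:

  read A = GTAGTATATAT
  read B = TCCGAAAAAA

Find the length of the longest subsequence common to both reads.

5

Let dp[i][j] be the LCS length of the first i bases of read A and the first j bases of read B. dp[i][j] = dp[i-1][j-1]+1 when the i-th and j-th bases match, else max(dp[i-1][j], dp[i][j-1]).
    ·  T  C  C  G  A  A  A  A  A  A
 ·  0  0  0  0  0  0  0  0  0  0  0
 G  0  0  0  0  1  1  1  1  1  1  1
 T  0  1  1  1  1  1  1  1  1  1  1
 A  0  1  1  1  1  2  2  2  2  2  2
 G  0  1  1  1  2  2  2  2  2  2  2
 T  0  1  1  1  2  2  2  2  2  2  2
 A  0  1  1  1  2  3  3  3  3  3  3
 T  0  1  1  1  2  3  3  3  3  3  3
 A  0  1  1  1  2  3  4  4  4  4  4
 T  0  1  1  1  2  3  4  4  4  4  4
 A  0  1  1  1  2  3  4  5  5  5  5
 T  0  1  1  1  2  3  4  5  5  5  5
dp[11][10] = 5. One LCS (by backtracking along matches): GAAAA.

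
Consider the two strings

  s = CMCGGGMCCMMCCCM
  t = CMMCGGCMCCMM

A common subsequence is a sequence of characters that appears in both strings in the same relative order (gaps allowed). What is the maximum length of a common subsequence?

10

Pick C [1,1], M [2,3], C [3,4], G [4,5], G [5,6], M [7,8], C [8,9], C [9,10], M [11,11], M [15,12]; all 10 characters appear in both, in order. The LCS DP gives dp[15][12] = 10, so this is optimal.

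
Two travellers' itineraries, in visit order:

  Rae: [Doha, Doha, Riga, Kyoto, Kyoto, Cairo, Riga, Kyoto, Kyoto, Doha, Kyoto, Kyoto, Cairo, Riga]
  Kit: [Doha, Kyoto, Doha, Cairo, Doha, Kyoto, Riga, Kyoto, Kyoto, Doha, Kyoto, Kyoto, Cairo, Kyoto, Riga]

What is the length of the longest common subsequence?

11

One common subsequence of length 11: Doha at Rae[1]=Kit[3], Doha at Rae[2]=Kit[5], Kyoto at Rae[5]=Kit[6], Riga at Rae[7]=Kit[7], Kyoto at Rae[8]=Kit[8], Kyoto at Rae[9]=Kit[9], Doha at Rae[10]=Kit[10], Kyoto at Rae[11]=Kit[11], Kyoto at Rae[12]=Kit[12], Cairo at Rae[13]=Kit[13], Riga at Rae[14]=Kit[15], and the DP table's final entry dp[14][15] is also 11, so no common subsequence is longer.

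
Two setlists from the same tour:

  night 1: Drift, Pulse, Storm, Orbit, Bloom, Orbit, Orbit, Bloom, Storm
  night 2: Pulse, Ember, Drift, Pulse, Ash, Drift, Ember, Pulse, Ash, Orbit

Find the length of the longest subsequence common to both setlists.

3

Match Drift at night 1[1]=night 2[6] → Pulse at night 1[2]=night 2[8] → Orbit at night 1[7]=night 2[10] — 3 songs in the same relative order in both. The LCS DP gives dp[9][10] = 3, so this is optimal.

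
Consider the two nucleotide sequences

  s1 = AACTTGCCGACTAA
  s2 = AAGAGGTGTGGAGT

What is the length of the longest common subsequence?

Pick A (s1 #1, s2 #2), then A (s1 #2, s2 #4), then T (s1 #4, s2 #7), then T (s1 #5, s2 #9), then G (s1 #6, s2 #10), then G (s1 #9, s2 #11), then A (s1 #10, s2 #12), then T (s1 #12, s2 #14); all 8 bases appear in both, in order. The LCS DP gives dp[14][14] = 8, so this is optimal.

8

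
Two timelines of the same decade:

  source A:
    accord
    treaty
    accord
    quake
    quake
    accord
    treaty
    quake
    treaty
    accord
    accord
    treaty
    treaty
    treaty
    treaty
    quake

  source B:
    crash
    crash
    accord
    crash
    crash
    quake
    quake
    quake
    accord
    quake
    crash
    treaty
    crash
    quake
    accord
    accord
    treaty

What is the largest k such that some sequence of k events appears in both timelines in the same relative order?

9

Taking accord (source A #1, source B #3) → quake (source A #4, source B #7) → quake (source A #5, source B #8) → accord (source A #6, source B #9) → treaty (source A #7, source B #12) → quake (source A #8, source B #14) → accord (source A #10, source B #15) → accord (source A #11, source B #16) → treaty (source A #15, source B #17) gives a common subsequence of length 9. Since dp[16][17] = 9, nothing longer is possible.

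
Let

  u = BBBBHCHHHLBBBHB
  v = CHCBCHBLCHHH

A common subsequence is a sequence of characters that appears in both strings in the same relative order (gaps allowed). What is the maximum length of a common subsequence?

Match B (u #1, v #4); then B (u #2, v #7); then C (u #6, v #9); then H (u #8, v #10); then H (u #9, v #11); then H (u #14, v #12) — 6 characters in the same relative order in both. Since dp[15][12] = 6, nothing longer is possible.

6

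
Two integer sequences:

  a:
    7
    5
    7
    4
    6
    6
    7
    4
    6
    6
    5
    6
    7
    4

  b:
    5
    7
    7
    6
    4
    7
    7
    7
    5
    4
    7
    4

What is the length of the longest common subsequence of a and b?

7

Taking 7 at a[1]=b[2]; then 7 at a[3]=b[3]; then 4 at a[4]=b[5]; then 7 at a[7]=b[8]; then 4 at a[8]=b[10]; then 7 at a[13]=b[11]; then 4 at a[14]=b[12] gives a common subsequence of length 7. The LCS DP gives dp[14][12] = 7, so this is optimal.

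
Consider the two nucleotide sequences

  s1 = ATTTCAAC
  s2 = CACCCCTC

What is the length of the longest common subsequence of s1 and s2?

Let dp[i][j] be the LCS length of the first i bases of s1 and the first j bases of s2. dp[i][j] = dp[i-1][j-1]+1 when the i-th and j-th bases match, else max(dp[i-1][j], dp[i][j-1]).
    ·  C  A  C  C  C  C  T  C
 ·  0  0  0  0  0  0  0  0  0
 A  0  0  1  1  1  1  1  1  1
 T  0  0  1  1  1  1  1  2  2
 T  0  0  1  1  1  1  1  2  2
 T  0  0  1  1  1  1  1  2  2
 C  0  1  1  2  2  2  2  2  3
 A  0  1  2  2  2  2  2  2  3
 A  0  1  2  2  2  2  2  2  3
 C  0  1  2  3  3  3  3  3  3
dp[8][8] = 3. One LCS (by backtracking along matches): ATC.

3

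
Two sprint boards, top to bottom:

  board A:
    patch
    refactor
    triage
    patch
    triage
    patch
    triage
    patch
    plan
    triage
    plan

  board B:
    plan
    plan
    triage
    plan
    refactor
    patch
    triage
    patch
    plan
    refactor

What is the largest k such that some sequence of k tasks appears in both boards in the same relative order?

5

One common subsequence of length 5: refactor [2,5], patch [6,6], triage [7,7], patch [8,8], plan [9,9]. Since dp[11][10] = 5, nothing longer is possible.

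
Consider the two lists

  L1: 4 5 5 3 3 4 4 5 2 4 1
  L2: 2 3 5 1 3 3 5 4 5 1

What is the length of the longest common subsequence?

6

Pick 5 (L1 #2, L2 #3); then 3 (L1 #4, L2 #5); then 3 (L1 #5, L2 #6); then 4 (L1 #7, L2 #8); then 5 (L1 #8, L2 #9); then 1 (L1 #11, L2 #10); all 6 values appear in both, in order. The LCS DP gives dp[11][10] = 6, so this is optimal.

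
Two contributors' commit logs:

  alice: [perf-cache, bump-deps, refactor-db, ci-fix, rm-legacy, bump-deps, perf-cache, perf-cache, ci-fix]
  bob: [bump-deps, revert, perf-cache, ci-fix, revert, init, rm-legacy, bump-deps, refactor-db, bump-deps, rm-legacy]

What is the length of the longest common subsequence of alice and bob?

One common subsequence of length 4: perf-cache at alice[1]=bob[3], bump-deps at alice[2]=bob[8], refactor-db at alice[3]=bob[9], rm-legacy at alice[5]=bob[11], and the DP table's final entry dp[9][11] is also 4, so no common subsequence is longer.

4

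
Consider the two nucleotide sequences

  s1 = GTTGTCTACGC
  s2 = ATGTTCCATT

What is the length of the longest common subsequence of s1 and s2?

6

One common subsequence of length 6: T [3,2], then G [4,3], then T [5,4], then T [7,5], then C [9,6], then C [11,7]. The LCS DP gives dp[11][10] = 6, so this is optimal.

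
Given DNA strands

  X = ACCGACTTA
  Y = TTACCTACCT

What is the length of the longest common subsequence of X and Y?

6

Match A [1,3], then C [2,4], then C [3,5], then A [5,7], then C [6,9], then T [8,10] — 6 bases in the same relative order in both, and the DP table's final entry dp[9][10] is also 6, so no common subsequence is longer.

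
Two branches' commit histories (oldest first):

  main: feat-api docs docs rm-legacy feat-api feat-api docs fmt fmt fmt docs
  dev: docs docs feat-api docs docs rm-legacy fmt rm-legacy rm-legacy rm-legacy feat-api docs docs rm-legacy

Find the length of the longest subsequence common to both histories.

Pick feat-api at main[1]=dev[3] → docs at main[2]=dev[4] → docs at main[3]=dev[5] → rm-legacy at main[4]=dev[10] → feat-api at main[6]=dev[11] → docs at main[7]=dev[12] → docs at main[11]=dev[13]; all 7 commits appear in both, in order. Since dp[11][14] = 7, nothing longer is possible.

7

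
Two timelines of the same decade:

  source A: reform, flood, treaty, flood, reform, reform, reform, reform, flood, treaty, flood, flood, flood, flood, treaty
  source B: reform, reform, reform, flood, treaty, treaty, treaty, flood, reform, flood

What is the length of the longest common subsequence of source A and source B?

One common subsequence of length 7: reform at source A[6]=source B[1], reform at source A[7]=source B[2], reform at source A[8]=source B[3], flood at source A[9]=source B[4], treaty at source A[10]=source B[7], flood at source A[11]=source B[8], flood at source A[14]=source B[10]. Since dp[15][10] = 7, nothing longer is possible.

7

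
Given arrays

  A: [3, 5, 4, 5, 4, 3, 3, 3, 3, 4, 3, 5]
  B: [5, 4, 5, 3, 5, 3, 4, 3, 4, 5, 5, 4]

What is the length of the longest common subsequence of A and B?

One common subsequence of length 8: 5 at A[2]=B[1] → 4 at A[3]=B[2] → 5 at A[4]=B[3] → 3 at A[6]=B[4] → 3 at A[7]=B[6] → 3 at A[9]=B[8] → 4 at A[10]=B[9] → 5 at A[12]=B[11]. The LCS DP gives dp[12][12] = 8, so this is optimal.

8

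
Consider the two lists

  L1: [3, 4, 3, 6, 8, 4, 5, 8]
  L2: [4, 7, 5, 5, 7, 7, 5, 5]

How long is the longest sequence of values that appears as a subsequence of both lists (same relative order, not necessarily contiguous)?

2

Pick 4 [2,1], 5 [7,8]; all 2 values appear in both, in order. Since dp[8][8] = 2, nothing longer is possible.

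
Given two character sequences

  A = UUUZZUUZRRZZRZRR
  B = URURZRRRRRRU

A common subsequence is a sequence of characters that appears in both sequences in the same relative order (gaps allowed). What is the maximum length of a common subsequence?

Match U [1,1], then U [2,3], then Z [4,5], then R [9,7], then R [10,8], then R [13,9], then R [15,10], then R [16,11] — 8 characters in the same relative order in both. Since dp[16][12] = 8, nothing longer is possible.

8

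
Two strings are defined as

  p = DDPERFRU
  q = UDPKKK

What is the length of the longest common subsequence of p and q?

Match D [2,2] → P [3,3] — 2 characters in the same relative order in both, and the DP table's final entry dp[8][6] is also 2, so no common subsequence is longer.

2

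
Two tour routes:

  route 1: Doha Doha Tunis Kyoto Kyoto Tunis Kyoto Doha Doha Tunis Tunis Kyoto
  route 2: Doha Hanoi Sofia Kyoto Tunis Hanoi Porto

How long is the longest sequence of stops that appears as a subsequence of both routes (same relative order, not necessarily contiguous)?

Match Doha at route 1[1]=route 2[1]; then Kyoto at route 1[5]=route 2[4]; then Tunis at route 1[6]=route 2[5] — 3 stops in the same relative order in both. Since dp[12][7] = 3, nothing longer is possible.

3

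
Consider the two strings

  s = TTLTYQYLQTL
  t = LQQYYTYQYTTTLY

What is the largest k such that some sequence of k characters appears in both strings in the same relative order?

Taking L (s #3, t #1); then T (s #4, t #6); then Y (s #5, t #7); then Q (s #6, t #8); then Y (s #7, t #9); then T (s #10, t #12); then L (s #11, t #13) gives a common subsequence of length 7, and the DP table's final entry dp[11][14] is also 7, so no common subsequence is longer.

7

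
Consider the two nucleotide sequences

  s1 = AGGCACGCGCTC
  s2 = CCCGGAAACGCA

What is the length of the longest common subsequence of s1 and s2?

Pick G at s1[2]=s2[4]; then G at s1[3]=s2[5]; then A at s1[5]=s2[8]; then C at s1[6]=s2[9]; then G at s1[7]=s2[10]; then C at s1[8]=s2[11]; all 6 bases appear in both, in order. The LCS DP gives dp[12][12] = 6, so this is optimal.

6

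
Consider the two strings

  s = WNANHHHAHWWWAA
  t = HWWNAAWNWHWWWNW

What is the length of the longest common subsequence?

Taking W at s[1]=t[3] → N at s[2]=t[4] → A at s[3]=t[6] → N at s[4]=t[8] → H at s[5]=t[10] → W at s[10]=t[12] → W at s[11]=t[13] → W at s[12]=t[15] gives a common subsequence of length 8, and the DP table's final entry dp[14][15] is also 8, so no common subsequence is longer.

8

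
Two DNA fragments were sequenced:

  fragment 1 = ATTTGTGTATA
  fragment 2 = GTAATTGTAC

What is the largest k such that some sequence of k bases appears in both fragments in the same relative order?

6

Pick A (fragment 1 #1, fragment 2 #4), then T (fragment 1 #4, fragment 2 #5), then T (fragment 1 #6, fragment 2 #6), then G (fragment 1 #7, fragment 2 #7), then T (fragment 1 #8, fragment 2 #8), then A (fragment 1 #9, fragment 2 #9); all 6 bases appear in both, in order. The LCS DP gives dp[11][10] = 6, so this is optimal.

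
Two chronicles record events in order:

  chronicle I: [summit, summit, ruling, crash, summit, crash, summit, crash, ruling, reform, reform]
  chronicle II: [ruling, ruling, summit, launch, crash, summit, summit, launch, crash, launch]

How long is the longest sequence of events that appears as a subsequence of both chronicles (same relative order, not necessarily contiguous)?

5

One common subsequence of length 5: summit (chronicle I #1, chronicle II #3), then crash (chronicle I #4, chronicle II #5), then summit (chronicle I #5, chronicle II #6), then summit (chronicle I #7, chronicle II #7), then crash (chronicle I #8, chronicle II #9), and the DP table's final entry dp[11][10] is also 5, so no common subsequence is longer.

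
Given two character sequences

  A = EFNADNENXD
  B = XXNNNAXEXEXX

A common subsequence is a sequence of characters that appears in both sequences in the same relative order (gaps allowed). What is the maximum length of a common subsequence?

Let dp[i][j] be the LCS length of the first i characters of A and the first j characters of B. dp[i][j] = dp[i-1][j-1]+1 when the i-th and j-th characters match, else max(dp[i-1][j], dp[i][j-1]).
    ·  X  X  N  N  N  A  X  E  X  E  X  X
 ·  0  0  0  0  0  0  0  0  0  0  0  0  0
 E  0  0  0  0  0  0  0  0  1  1  1  1  1
 F  0  0  0  0  0  0  0  0  1  1  1  1  1
 N  0  0  0  1  1  1  1  1  1  1  1  1  1
 A  0  0  0  1  1  1  2  2  2  2  2  2  2
 D  0  0  0  1  1  1  2  2  2  2  2  2  2
 N  0  0  0  1  2  2  2  2  2  2  2  2  2
 E  0  0  0  1  2  2  2  2  3  3  3  3  3
 N  0  0  0  1  2  3  3  3  3  3  3  3  3
 X  0  1  1  1  2  3  3  4  4  4  4  4  4
 D  0  1  1  1  2  3  3  4  4  4  4  4  4
dp[10][12] = 4. One LCS (by backtracking along matches): NAEX.

4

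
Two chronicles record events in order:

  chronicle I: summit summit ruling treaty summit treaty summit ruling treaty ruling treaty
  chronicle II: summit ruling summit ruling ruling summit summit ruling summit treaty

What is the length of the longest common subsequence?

7

Pick summit [1,1] → summit [2,3] → ruling [3,5] → summit [5,6] → summit [7,7] → ruling [8,8] → treaty [11,10]; all 7 events appear in both, in order, and the DP table's final entry dp[11][10] is also 7, so no common subsequence is longer.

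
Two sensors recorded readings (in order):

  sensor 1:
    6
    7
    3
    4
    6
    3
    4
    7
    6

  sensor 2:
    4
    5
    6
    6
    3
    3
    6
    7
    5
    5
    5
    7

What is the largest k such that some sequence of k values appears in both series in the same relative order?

Let dp[i][j] be the LCS length of the first i values of sensor 1 and the first j values of sensor 2. dp[i][j] = dp[i-1][j-1]+1 when the i-th and j-th values match, else max(dp[i-1][j], dp[i][j-1]).
    ·  4  5  6  6  3  3  6  7  5  5  5  7
 ·  0  0  0  0  0  0  0  0  0  0  0  0  0
 6  0  0  0  1  1  1  1  1  1  1  1  1  1
 7  0  0  0  1  1  1  1  1  2  2  2  2  2
 3  0  0  0  1  1  2  2  2  2  2  2  2  2
 4  0  1  1  1  1  2  2  2  2  2  2  2  2
 6  0  1  1  2  2  2  2  3  3  3  3  3  3
 3  0  1  1  2  2  3  3  3  3  3  3  3  3
 4  0  1  1  2  2  3  3  3  3  3  3  3  3
 7  0  1  1  2  2  3  3  3  4  4  4  4  4
 6  0  1  1  2  3  3  3  4  4  4  4  4  4
dp[9][12] = 4. One LCS (by backtracking along matches): 6, 3, 6, 7.

4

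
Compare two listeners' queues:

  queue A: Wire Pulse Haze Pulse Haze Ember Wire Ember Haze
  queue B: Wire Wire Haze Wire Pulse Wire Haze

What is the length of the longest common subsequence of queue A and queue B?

One common subsequence of length 5: Wire (queue A #1, queue B #2); then Haze (queue A #3, queue B #3); then Pulse (queue A #4, queue B #5); then Wire (queue A #7, queue B #6); then Haze (queue A #9, queue B #7). The LCS DP gives dp[9][7] = 5, so this is optimal.

5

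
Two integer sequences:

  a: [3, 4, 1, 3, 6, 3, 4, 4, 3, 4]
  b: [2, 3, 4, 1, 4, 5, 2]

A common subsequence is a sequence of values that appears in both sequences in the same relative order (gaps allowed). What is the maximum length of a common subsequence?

Pick 3 at a[1]=b[2]; then 4 at a[2]=b[3]; then 1 at a[3]=b[4]; then 4 at a[7]=b[5]; all 4 values appear in both, in order. Since dp[10][7] = 4, nothing longer is possible.

4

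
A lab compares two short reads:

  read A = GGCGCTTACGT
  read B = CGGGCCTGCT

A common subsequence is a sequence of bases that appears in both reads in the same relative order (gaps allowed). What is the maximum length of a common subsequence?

7

Pick G (read A #1, read B #3); then G (read A #2, read B #4); then C (read A #3, read B #5); then C (read A #5, read B #6); then T (read A #6, read B #7); then C (read A #9, read B #9); then T (read A #11, read B #10); all 7 bases appear in both, in order. Since dp[11][10] = 7, nothing longer is possible.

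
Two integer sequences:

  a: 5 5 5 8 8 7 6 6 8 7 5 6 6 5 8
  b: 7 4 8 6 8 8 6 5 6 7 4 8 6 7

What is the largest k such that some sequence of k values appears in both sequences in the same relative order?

One common subsequence of length 6: 8 [4,5], then 8 [5,6], then 6 [7,7], then 6 [8,9], then 8 [9,12], then 7 [10,14]. Since dp[15][14] = 6, nothing longer is possible.

6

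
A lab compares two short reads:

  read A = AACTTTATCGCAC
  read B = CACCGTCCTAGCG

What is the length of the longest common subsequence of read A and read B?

7

Taking A [1,2]; then C [3,4]; then T [4,6]; then T [6,9]; then A [7,10]; then C [9,12]; then G [10,13] gives a common subsequence of length 7. The LCS DP gives dp[13][13] = 7, so this is optimal.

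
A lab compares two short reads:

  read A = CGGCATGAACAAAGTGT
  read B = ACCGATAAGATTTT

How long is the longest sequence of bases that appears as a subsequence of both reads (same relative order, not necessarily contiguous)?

Match C (read A #1, read B #3); then G (read A #3, read B #4); then A (read A #5, read B #5); then T (read A #6, read B #6); then A (read A #8, read B #7); then A (read A #9, read B #8); then A (read A #11, read B #10); then T (read A #15, read B #13); then T (read A #17, read B #14) — 9 bases in the same relative order in both, and the DP table's final entry dp[17][14] is also 9, so no common subsequence is longer.

9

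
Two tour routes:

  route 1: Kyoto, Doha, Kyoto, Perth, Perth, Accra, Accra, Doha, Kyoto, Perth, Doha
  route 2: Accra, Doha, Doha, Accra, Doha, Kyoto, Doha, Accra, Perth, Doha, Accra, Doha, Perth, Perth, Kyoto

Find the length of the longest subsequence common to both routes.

Pick Kyoto (route 1 #1, route 2 #6); then Doha (route 1 #2, route 2 #7); then Perth (route 1 #4, route 2 #9); then Accra (route 1 #7, route 2 #11); then Doha (route 1 #8, route 2 #12); then Kyoto (route 1 #9, route 2 #15); all 6 stops appear in both, in order, and the DP table's final entry dp[11][15] is also 6, so no common subsequence is longer.

6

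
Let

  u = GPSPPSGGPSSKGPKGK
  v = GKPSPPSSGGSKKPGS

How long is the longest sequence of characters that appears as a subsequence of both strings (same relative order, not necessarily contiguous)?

Taking G (u #1, v #1); then P (u #2, v #3); then S (u #3, v #4); then P (u #4, v #5); then P (u #5, v #6); then S (u #6, v #8); then G (u #7, v #9); then G (u #8, v #10); then S (u #10, v #11); then K (u #12, v #13); then P (u #14, v #14); then G (u #16, v #15) gives a common subsequence of length 12. The LCS DP gives dp[17][16] = 12, so this is optimal.

12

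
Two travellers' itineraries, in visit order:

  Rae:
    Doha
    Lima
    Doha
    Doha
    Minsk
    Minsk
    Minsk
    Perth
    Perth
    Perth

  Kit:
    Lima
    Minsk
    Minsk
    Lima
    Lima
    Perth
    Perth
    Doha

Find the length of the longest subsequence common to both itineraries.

5

Taking Lima (Rae #2, Kit #1); then Minsk (Rae #5, Kit #2); then Minsk (Rae #6, Kit #3); then Perth (Rae #8, Kit #6); then Perth (Rae #9, Kit #7) gives a common subsequence of length 5, and the DP table's final entry dp[10][8] is also 5, so no common subsequence is longer.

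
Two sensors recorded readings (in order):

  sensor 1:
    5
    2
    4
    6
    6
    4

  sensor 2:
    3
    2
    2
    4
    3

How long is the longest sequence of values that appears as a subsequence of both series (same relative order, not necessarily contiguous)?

One common subsequence of length 2: 2 (sensor 1 #2, sensor 2 #3), 4 (sensor 1 #3, sensor 2 #4). dp[6][5] = 2 confirms this is the maximum.

2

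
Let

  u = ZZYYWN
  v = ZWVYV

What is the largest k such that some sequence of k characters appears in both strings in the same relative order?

2

Pick Z at u[1]=v[1], Y at u[3]=v[4]; all 2 characters appear in both, in order, and the DP table's final entry dp[6][5] is also 2, so no common subsequence is longer.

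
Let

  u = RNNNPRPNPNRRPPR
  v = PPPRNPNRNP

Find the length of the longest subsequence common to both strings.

7

Let dp[i][j] be the LCS length of the first i characters of u and the first j characters of v. dp[i][j] = dp[i-1][j-1]+1 when the i-th and j-th characters match, else max(dp[i-1][j], dp[i][j-1]).
    ·  P  P  P  R  N  P  N  R  N  P
 ·  0  0  0  0  0  0  0  0  0  0  0
 R  0  0  0  0  1  1  1  1  1  1  1
 N  0  0  0  0  1  2  2  2  2  2  2
 N  0  0  0  0  1  2  2  3  3  3  3
 N  0  0  0  0  1  2  2  3  3  4  4
 P  0  1  1  1  1  2  3  3  3  4  5
 R  0  1  1  1  2  2  3  3  4  4  5
 P  0  1  2  2  2  2  3  3  4  4  5
 N  0  1  2  2  2  3  3  4  4  5  5
 P  0  1  2  3  3  3  4  4  4  5  6
 N  0  1  2  3  3  4  4  5  5  5  6
 R  0  1  2  3  4  4  4  5  6  6  6
 R  0  1  2  3  4  4  4  5  6  6  6
 P  0  1  2  3  4  4  5  5  6  6  7
 P  0  1  2  3  4  4  5  5  6  6  7
 R  0  1  2  3  4  4  5  5  6  6  7
dp[15][10] = 7. One LCS (by backtracking along matches): PRNPNRP.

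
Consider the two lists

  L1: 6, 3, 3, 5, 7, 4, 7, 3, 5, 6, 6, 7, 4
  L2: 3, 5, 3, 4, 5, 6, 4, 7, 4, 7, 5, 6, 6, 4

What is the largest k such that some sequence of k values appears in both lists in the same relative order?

10

Match 3 [2,1] → 3 [3,3] → 5 [4,5] → 7 [5,8] → 4 [6,9] → 7 [7,10] → 5 [9,11] → 6 [10,12] → 6 [11,13] → 4 [13,14] — 10 values in the same relative order in both, and the DP table's final entry dp[13][14] is also 10, so no common subsequence is longer.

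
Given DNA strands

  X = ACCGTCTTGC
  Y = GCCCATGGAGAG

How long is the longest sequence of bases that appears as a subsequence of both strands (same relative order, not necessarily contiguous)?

Match C at X[2]=Y[2], C at X[3]=Y[3], C at X[6]=Y[4], T at X[7]=Y[6], G at X[9]=Y[12] — 5 bases in the same relative order in both. Since dp[10][12] = 5, nothing longer is possible.

5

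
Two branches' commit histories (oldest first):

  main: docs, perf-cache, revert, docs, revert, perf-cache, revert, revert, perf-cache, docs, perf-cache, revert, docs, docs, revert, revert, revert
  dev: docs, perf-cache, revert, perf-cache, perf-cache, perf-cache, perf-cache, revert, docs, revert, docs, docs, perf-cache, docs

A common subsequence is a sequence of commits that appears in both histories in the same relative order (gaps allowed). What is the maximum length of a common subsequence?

Pick docs at main[1]=dev[1], then perf-cache at main[2]=dev[2], then revert at main[3]=dev[3], then perf-cache at main[6]=dev[7], then revert at main[7]=dev[8], then revert at main[8]=dev[10], then docs at main[10]=dev[12], then perf-cache at main[11]=dev[13], then docs at main[14]=dev[14]; all 9 commits appear in both, in order. dp[17][14] = 9 confirms this is the maximum.

9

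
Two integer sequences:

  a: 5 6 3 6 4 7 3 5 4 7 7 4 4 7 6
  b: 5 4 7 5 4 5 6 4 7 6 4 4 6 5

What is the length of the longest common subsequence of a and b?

9

Taking 5 [1,1] → 4 [5,2] → 7 [6,3] → 5 [8,6] → 4 [9,8] → 7 [10,9] → 4 [12,11] → 4 [13,12] → 6 [15,13] gives a common subsequence of length 9. dp[15][14] = 9 confirms this is the maximum.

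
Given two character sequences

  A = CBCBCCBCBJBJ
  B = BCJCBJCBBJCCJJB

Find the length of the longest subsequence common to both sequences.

8

Pick C [1,4], then B [2,5], then C [3,7], then B [4,9], then C [5,11], then C [6,12], then J [10,14], then B [11,15]; all 8 characters appear in both, in order. The LCS DP gives dp[12][15] = 8, so this is optimal.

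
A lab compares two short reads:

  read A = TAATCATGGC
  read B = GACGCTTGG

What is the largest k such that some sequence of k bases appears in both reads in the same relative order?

Pick A (read A #2, read B #2) → T (read A #4, read B #6) → T (read A #7, read B #7) → G (read A #8, read B #8) → G (read A #9, read B #9); all 5 bases appear in both, in order. dp[10][9] = 5 confirms this is the maximum.

5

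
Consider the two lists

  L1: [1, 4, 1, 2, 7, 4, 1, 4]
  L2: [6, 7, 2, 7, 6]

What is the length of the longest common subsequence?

2

Let dp[i][j] be the LCS length of the first i values of L1 and the first j values of L2. dp[i][j] = dp[i-1][j-1]+1 when the i-th and j-th values match, else max(dp[i-1][j], dp[i][j-1]).
    ·  6  7  2  7  6
 ·  0  0  0  0  0  0
 1  0  0  0  0  0  0
 4  0  0  0  0  0  0
 1  0  0  0  0  0  0
 2  0  0  0  1  1  1
 7  0  0  1  1  2  2
 4  0  0  1  1  2  2
 1  0  0  1  1  2  2
 4  0  0  1  1  2  2
dp[8][5] = 2. One LCS (by backtracking along matches): 2, 7.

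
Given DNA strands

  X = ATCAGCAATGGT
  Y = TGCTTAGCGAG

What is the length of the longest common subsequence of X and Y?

Match T [2,1]; then C [3,3]; then A [4,6]; then G [5,7]; then C [6,8]; then A [8,10]; then G [11,11] — 7 bases in the same relative order in both. dp[12][11] = 7 confirms this is the maximum.

7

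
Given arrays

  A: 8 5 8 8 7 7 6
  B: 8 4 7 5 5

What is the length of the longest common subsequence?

2

One common subsequence of length 2: 8 [1,1] → 5 [2,5]. The LCS DP gives dp[7][5] = 2, so this is optimal.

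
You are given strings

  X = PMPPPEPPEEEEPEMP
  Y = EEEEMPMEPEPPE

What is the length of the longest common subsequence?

Pick E at X[6]=Y[1], E at X[9]=Y[2], E at X[10]=Y[3], E at X[11]=Y[4], E at X[12]=Y[8], P at X[13]=Y[9], E at X[14]=Y[10], P at X[16]=Y[12]; all 8 characters appear in both, in order. Since dp[16][13] = 8, nothing longer is possible.

8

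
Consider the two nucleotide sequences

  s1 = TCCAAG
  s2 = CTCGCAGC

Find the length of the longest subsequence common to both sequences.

5

Pick T at s1[1]=s2[2], C at s1[2]=s2[3], C at s1[3]=s2[5], A at s1[5]=s2[6], G at s1[6]=s2[7]; all 5 bases appear in both, in order. Since dp[6][8] = 5, nothing longer is possible.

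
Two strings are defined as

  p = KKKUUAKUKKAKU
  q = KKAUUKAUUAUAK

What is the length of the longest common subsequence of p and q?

9

Match K at p[1]=q[1], then K at p[2]=q[2], then K at p[3]=q[6], then U at p[4]=q[8], then U at p[5]=q[9], then A at p[6]=q[10], then U at p[8]=q[11], then A at p[11]=q[12], then K at p[12]=q[13] — 9 characters in the same relative order in both. Since dp[13][13] = 9, nothing longer is possible.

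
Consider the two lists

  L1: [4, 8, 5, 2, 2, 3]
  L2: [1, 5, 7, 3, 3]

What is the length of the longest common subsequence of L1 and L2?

2

Match 5 [3,2], 3 [6,5] — 2 values in the same relative order in both. The LCS DP gives dp[6][5] = 2, so this is optimal.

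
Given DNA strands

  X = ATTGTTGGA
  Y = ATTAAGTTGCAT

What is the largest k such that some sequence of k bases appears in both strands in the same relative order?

One common subsequence of length 8: A [1,1] → T [2,2] → T [3,3] → G [4,6] → T [5,7] → T [6,8] → G [7,9] → A [9,11]. Since dp[9][12] = 8, nothing longer is possible.

8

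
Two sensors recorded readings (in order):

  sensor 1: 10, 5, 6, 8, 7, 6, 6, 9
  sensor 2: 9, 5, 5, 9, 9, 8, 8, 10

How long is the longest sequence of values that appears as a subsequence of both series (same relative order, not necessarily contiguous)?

One common subsequence of length 2: 5 [2,3], then 8 [4,7]. dp[8][8] = 2 confirms this is the maximum.

2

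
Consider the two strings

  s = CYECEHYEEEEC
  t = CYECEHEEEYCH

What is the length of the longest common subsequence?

Let dp[i][j] be the LCS length of the first i characters of s and the first j characters of t. dp[i][j] = dp[i-1][j-1]+1 when the i-th and j-th characters match, else max(dp[i-1][j], dp[i][j-1]).
    ·  C  Y  E  C  E  H  E  E  E  Y  C  H
 ·  0  0  0  0  0  0  0  0  0  0  0  0  0
 C  0  1  1  1  1  1  1  1  1  1  1  1  1
 Y  0  1  2  2  2  2  2  2  2  2  2  2  2
 E  0  1  2  3  3  3  3  3  3  3  3  3  3
 C  0  1  2  3  4  4  4  4  4  4  4  4  4
 E  0  1  2  3  4  5  5  5  5  5  5  5  5
 H  0  1  2  3  4  5  6  6  6  6  6  6  6
 Y  0  1  2  3  4  5  6  6  6  6  7  7  7
 E  0  1  2  3  4  5  6  7  7  7  7  7  7
 E  0  1  2  3  4  5  6  7  8  8  8  8  8
 E  0  1  2  3  4  5  6  7  8  9  9  9  9
 E  0  1  2  3  4  5  6  7  8  9  9  9  9
 C  0  1  2  3  4  5  6  7  8  9  9 10 10
dp[12][12] = 10. One LCS (by backtracking along matches): CYECEHEEEC.

10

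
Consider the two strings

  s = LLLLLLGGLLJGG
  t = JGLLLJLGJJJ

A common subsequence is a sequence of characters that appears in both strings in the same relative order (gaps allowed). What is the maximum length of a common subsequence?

6

Pick L (s #1, t #3), then L (s #2, t #4), then L (s #3, t #5), then L (s #6, t #7), then G (s #7, t #8), then J (s #11, t #11); all 6 characters appear in both, in order. Since dp[13][11] = 6, nothing longer is possible.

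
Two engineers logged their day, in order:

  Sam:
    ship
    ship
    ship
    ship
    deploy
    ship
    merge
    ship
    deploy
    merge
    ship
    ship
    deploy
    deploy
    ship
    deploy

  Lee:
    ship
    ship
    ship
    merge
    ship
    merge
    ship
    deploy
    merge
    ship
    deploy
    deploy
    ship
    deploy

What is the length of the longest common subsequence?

13

Match ship (Sam #1, Lee #1) → ship (Sam #2, Lee #2) → ship (Sam #3, Lee #3) → ship (Sam #6, Lee #5) → merge (Sam #7, Lee #6) → ship (Sam #8, Lee #7) → deploy (Sam #9, Lee #8) → merge (Sam #10, Lee #9) → ship (Sam #12, Lee #10) → deploy (Sam #13, Lee #11) → deploy (Sam #14, Lee #12) → ship (Sam #15, Lee #13) → deploy (Sam #16, Lee #14) — 13 tasks in the same relative order in both. Since dp[16][14] = 13, nothing longer is possible.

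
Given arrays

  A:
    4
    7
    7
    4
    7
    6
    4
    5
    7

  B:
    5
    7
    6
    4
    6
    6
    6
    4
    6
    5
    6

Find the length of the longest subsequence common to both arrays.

5

Match 7 at A[2]=B[2] → 4 at A[4]=B[4] → 6 at A[6]=B[7] → 4 at A[7]=B[8] → 5 at A[8]=B[10] — 5 values in the same relative order in both, and the DP table's final entry dp[9][11] is also 5, so no common subsequence is longer.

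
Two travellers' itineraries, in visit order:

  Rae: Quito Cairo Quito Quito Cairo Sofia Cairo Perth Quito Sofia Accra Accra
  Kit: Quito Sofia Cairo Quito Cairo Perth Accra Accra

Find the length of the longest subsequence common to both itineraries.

One common subsequence of length 7: Quito at Rae[1]=Kit[1] → Cairo at Rae[2]=Kit[3] → Quito at Rae[4]=Kit[4] → Cairo at Rae[7]=Kit[5] → Perth at Rae[8]=Kit[6] → Accra at Rae[11]=Kit[7] → Accra at Rae[12]=Kit[8]. dp[12][8] = 7 confirms this is the maximum.

7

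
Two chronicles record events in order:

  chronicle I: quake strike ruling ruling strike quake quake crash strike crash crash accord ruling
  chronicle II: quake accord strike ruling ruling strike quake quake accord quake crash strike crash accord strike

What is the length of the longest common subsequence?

Match quake (chronicle I #1, chronicle II #1); then strike (chronicle I #2, chronicle II #3); then ruling (chronicle I #3, chronicle II #4); then ruling (chronicle I #4, chronicle II #5); then strike (chronicle I #5, chronicle II #6); then quake (chronicle I #6, chronicle II #8); then quake (chronicle I #7, chronicle II #10); then crash (chronicle I #8, chronicle II #11); then strike (chronicle I #9, chronicle II #12); then crash (chronicle I #11, chronicle II #13); then accord (chronicle I #12, chronicle II #14) — 11 events in the same relative order in both. dp[13][15] = 11 confirms this is the maximum.

11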